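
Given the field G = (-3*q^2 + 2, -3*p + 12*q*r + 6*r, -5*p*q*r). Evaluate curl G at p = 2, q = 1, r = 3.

(-48, 15, 3)

(∇×G)₁ = ∂G₃/∂q − ∂G₂/∂r = -5*p*r - 12*q - 6
(∇×G)₂ = ∂G₁/∂r − ∂G₃/∂p = 5*q*r
(∇×G)₃ = ∂G₂/∂p − ∂G₁/∂q = 6*q - 3
∇×G = (-5*p*r - 12*q - 6, 5*q*r, 6*q - 3)
At (2, 1, 3): (-48, 15, 3).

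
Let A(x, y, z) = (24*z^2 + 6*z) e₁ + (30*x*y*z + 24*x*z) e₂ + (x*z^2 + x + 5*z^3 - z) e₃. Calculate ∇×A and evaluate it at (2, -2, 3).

(∇×A)₁ = ∂A₃/∂y − ∂A₂/∂z = -30*x*y - 24*x
(∇×A)₂ = ∂A₁/∂z − ∂A₃/∂x = -z^2 + 48*z + 5
(∇×A)₃ = ∂A₂/∂x − ∂A₁/∂y = 30*y*z + 24*z
∇×A = (-30*x*y - 24*x, -z^2 + 48*z + 5, 30*y*z + 24*z)
At (2, -2, 3): (72, 140, -108).

(72, 140, -108)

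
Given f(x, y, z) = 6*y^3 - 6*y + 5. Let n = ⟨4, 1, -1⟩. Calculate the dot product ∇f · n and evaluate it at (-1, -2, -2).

∂f/∂x = 0
∂f/∂y = 18*y^2 - 6
∂f/∂z = 0
∇f at (-1, -2, -2) = (0, 66, 0)
∇f · n = (0)(4) + (66)(1) + (0)(-1) = 66

66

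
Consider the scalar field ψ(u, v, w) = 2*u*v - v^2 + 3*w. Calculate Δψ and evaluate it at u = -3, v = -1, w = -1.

∂²ψ/∂u² = 0
∂²ψ/∂v² = -2
∂²ψ/∂w² = 0
∇²ψ = -2
At (-3, -1, -1): -2.

-2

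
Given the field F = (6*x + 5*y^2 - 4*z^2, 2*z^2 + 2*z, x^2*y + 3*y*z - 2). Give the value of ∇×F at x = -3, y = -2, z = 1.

(∇×F)₁ = ∂F₃/∂y − ∂F₂/∂z = x^2 - z - 2
(∇×F)₂ = ∂F₁/∂z − ∂F₃/∂x = -2*x*y - 8*z
(∇×F)₃ = ∂F₂/∂x − ∂F₁/∂y = -10*y
∇×F = (x^2 - z - 2, -2*x*y - 8*z, -10*y)
At (-3, -2, 1): (6, -20, 20).

(6, -20, 20)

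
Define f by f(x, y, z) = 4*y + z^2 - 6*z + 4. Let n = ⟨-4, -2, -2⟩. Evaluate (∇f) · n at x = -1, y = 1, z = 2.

∂f/∂x = 0
∂f/∂y = 4
∂f/∂z = 2*z - 6
∇f at (-1, 1, 2) = (0, 4, -2)
∇f · n = (0)(-4) + (4)(-2) + (-2)(-2) = -4

-4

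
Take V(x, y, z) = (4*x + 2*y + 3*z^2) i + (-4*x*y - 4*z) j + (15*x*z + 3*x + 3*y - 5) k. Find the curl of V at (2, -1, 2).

(∇×V)₁ = ∂V₃/∂y − ∂V₂/∂z = 7
(∇×V)₂ = ∂V₁/∂z − ∂V₃/∂x = -9*z - 3
(∇×V)₃ = ∂V₂/∂x − ∂V₁/∂y = -4*y - 2
∇×V = (7, -9*z - 3, -4*y - 2)
At (2, -1, 2): (7, -21, 2).

(7, -21, 2)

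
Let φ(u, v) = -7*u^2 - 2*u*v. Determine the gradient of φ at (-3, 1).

∂φ/∂u = -14*u - 2*v
∂φ/∂v = -2*u
∇φ = (-14*u - 2*v, -2*u)
At (-3, 1): (40, 6).

(40, 6)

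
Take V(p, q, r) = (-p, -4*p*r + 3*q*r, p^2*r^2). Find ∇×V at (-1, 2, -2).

(∇×V)₁ = ∂V₃/∂q − ∂V₂/∂r = 4*p - 3*q
(∇×V)₂ = ∂V₁/∂r − ∂V₃/∂p = -2*p*r^2
(∇×V)₃ = ∂V₂/∂p − ∂V₁/∂q = -4*r
∇×V = (4*p - 3*q, -2*p*r^2, -4*r)
At (-1, 2, -2): (-10, 8, 8).

(-10, 8, 8)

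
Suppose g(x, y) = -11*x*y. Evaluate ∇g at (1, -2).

(22, -11)

∂g/∂x = -11*y
∂g/∂y = -11*x
∇g = (-11*y, -11*x)
At (1, -2): (22, -11).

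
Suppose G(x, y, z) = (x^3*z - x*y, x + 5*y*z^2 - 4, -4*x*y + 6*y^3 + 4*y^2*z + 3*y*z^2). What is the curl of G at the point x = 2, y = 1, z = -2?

(26, 12, 3)

(∇×G)₁ = ∂G₃/∂y − ∂G₂/∂z = -4*x + 18*y^2 - 2*y*z + 3*z^2
(∇×G)₂ = ∂G₁/∂z − ∂G₃/∂x = x^3 + 4*y
(∇×G)₃ = ∂G₂/∂x − ∂G₁/∂y = x + 1
∇×G = (-4*x + 18*y^2 - 2*y*z + 3*z^2, x^3 + 4*y, x + 1)
At (2, 1, -2): (26, 12, 3).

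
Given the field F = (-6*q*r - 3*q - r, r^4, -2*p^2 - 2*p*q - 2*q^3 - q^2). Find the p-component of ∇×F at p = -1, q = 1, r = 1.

(∇×F)_1 = ∂F₃/∂q − ∂F₂/∂r
= -2*p - 6*q^2 - 2*q − (4*r^3)
= -2*p - 6*q^2 - 2*q - 4*r^3
At (-1, 1, 1): -10.

-10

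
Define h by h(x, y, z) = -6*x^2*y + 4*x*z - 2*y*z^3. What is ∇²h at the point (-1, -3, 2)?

108

∂²h/∂x² = -12*y
∂²h/∂y² = 0
∂²h/∂z² = -12*y*z
∇²h = -12*y*z - 12*y
At (-1, -3, 2): 108.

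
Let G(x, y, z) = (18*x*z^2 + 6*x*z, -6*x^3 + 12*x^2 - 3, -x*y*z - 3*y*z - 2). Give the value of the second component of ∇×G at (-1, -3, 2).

-84

(∇×G)_2 = ∂G₁/∂z − ∂G₃/∂x
= 36*x*z + 6*x − (-y*z)
= 36*x*z + 6*x + y*z
At (-1, -3, 2): -84.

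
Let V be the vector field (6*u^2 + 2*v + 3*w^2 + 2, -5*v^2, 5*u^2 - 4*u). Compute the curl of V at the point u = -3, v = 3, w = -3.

(∇×V)₁ = ∂V₃/∂v − ∂V₂/∂w = 0
(∇×V)₂ = ∂V₁/∂w − ∂V₃/∂u = -10*u + 6*w + 4
(∇×V)₃ = ∂V₂/∂u − ∂V₁/∂v = -2
∇×V = (0, -10*u + 6*w + 4, -2)
At (-3, 3, -3): (0, 16, -2).

(0, 16, -2)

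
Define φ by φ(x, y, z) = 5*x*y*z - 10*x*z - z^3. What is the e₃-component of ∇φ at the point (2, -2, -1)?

(∇φ)_3 = ∂φ/∂z = 5*x*y - 10*x - 3*z^2
At (2, -2, -1): -43.

-43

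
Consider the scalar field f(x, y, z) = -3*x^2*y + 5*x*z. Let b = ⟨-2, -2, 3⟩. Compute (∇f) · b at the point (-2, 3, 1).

-88

∂f/∂x = -6*x*y + 5*z
∂f/∂y = -3*x^2
∂f/∂z = 5*x
∇f at (-2, 3, 1) = (41, -12, -10)
∇f · b = (41)(-2) + (-12)(-2) + (-10)(3) = -88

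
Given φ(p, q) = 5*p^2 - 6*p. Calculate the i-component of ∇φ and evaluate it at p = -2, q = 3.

(∇φ)_1 = ∂φ/∂p = 10*p - 6
At (-2, 3): -26.

-26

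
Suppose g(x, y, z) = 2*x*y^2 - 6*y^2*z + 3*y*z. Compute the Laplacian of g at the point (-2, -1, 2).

∂²g/∂x² = 0
∂²g/∂y² = 4*(x - 3*z)
∂²g/∂z² = 0
∇²g = 4*x - 12*z
At (-2, -1, 2): -32.

-32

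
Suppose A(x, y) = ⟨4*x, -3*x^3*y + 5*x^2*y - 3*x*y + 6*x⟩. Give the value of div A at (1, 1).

3

∂A₁/∂x = 4
∂A₂/∂y = -3*x^3 + 5*x^2 - 3*x
∇·A = -3*x^3 + 5*x^2 - 3*x + 4
At (1, 1): 3.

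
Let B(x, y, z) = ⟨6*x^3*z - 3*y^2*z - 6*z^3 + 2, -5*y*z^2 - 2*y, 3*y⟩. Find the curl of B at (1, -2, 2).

(∇×B)₁ = ∂B₃/∂y − ∂B₂/∂z = 10*y*z + 3
(∇×B)₂ = ∂B₁/∂z − ∂B₃/∂x = 6*x^3 - 3*y^2 - 18*z^2
(∇×B)₃ = ∂B₂/∂x − ∂B₁/∂y = 6*y*z
∇×B = (10*y*z + 3, 6*x^3 - 3*y^2 - 18*z^2, 6*y*z)
At (1, -2, 2): (-37, -78, -24).

(-37, -78, -24)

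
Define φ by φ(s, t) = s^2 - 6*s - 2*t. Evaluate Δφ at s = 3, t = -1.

∂²φ/∂s² = 2
∂²φ/∂t² = 0
∇²φ = 2
At (3, -1): 2.

2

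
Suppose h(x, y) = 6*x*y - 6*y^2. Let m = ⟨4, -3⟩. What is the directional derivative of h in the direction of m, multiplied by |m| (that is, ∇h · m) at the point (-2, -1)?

∂h/∂x = 6*y
∂h/∂y = 6*x - 12*y
∇h at (-2, -1) = (-6, 0)
∇h · m = (-6)(4) + (0)(-3) = -24

-24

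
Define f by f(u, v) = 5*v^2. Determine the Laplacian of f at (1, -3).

∂²f/∂u² = 0
∂²f/∂v² = 10
∇²f = 10
At (1, -3): 10.

10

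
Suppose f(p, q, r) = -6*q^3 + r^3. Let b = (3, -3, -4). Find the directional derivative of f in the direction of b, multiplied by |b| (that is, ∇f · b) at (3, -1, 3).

∂f/∂p = 0
∂f/∂q = -18*q^2
∂f/∂r = 3*r^2
∇f at (3, -1, 3) = (0, -18, 27)
∇f · b = (0)(3) + (-18)(-3) + (27)(-4) = -54

-54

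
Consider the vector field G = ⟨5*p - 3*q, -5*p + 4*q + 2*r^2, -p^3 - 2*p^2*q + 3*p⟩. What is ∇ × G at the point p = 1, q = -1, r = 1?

(-6, -4, -2)

(∇×G)₁ = ∂G₃/∂q − ∂G₂/∂r = -2*p^2 - 4*r
(∇×G)₂ = ∂G₁/∂r − ∂G₃/∂p = 3*p^2 + 4*p*q - 3
(∇×G)₃ = ∂G₂/∂p − ∂G₁/∂q = -2
∇×G = (-2*p^2 - 4*r, 3*p^2 + 4*p*q - 3, -2)
At (1, -1, 1): (-6, -4, -2).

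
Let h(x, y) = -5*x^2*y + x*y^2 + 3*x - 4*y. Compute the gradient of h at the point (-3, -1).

(-26, -43)

∂h/∂x = -10*x*y + y^2 + 3
∂h/∂y = -5*x^2 + 2*x*y - 4
∇h = (-10*x*y + y^2 + 3, -5*x^2 + 2*x*y - 4)
At (-3, -1): (-26, -43).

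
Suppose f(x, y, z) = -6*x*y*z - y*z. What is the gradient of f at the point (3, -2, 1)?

∂f/∂x = -6*y*z
∂f/∂y = -6*x*z - z
∂f/∂z = -6*x*y - y
∇f = (-6*y*z, -6*x*z - z, -6*x*y - y)
At (3, -2, 1): (12, -19, 38).

(12, -19, 38)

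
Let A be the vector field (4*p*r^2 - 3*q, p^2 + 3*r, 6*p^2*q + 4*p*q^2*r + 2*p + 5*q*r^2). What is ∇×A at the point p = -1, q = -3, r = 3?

(120, -170, 1)

(∇×A)₁ = ∂A₃/∂q − ∂A₂/∂r = 6*p^2 + 8*p*q*r + 5*r^2 - 3
(∇×A)₂ = ∂A₁/∂r − ∂A₃/∂p = -12*p*q + 8*p*r - 4*q^2*r - 2
(∇×A)₃ = ∂A₂/∂p − ∂A₁/∂q = 2*p + 3
∇×A = (6*p^2 + 8*p*q*r + 5*r^2 - 3, -12*p*q + 8*p*r - 4*q^2*r - 2, 2*p + 3)
At (-1, -3, 3): (120, -170, 1).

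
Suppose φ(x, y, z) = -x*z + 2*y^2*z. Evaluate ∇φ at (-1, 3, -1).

∂φ/∂x = -z
∂φ/∂y = 4*y*z
∂φ/∂z = -x + 2*y^2
∇φ = (-z, 4*y*z, -x + 2*y^2)
At (-1, 3, -1): (1, -12, 19).

(1, -12, 19)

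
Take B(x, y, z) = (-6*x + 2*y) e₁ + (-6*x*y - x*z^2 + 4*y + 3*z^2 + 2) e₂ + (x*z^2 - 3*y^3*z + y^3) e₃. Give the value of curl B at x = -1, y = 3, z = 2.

(-151, -4, -24)

(∇×B)₁ = ∂B₃/∂y − ∂B₂/∂z = 2*x*z - 9*y^2*z + 3*y^2 - 6*z
(∇×B)₂ = ∂B₁/∂z − ∂B₃/∂x = -z^2
(∇×B)₃ = ∂B₂/∂x − ∂B₁/∂y = -6*y - z^2 - 2
∇×B = (2*x*z - 9*y^2*z + 3*y^2 - 6*z, -z^2, -6*y - z^2 - 2)
At (-1, 3, 2): (-151, -4, -24).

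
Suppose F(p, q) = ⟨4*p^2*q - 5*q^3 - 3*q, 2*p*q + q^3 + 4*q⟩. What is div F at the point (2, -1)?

-5

∂F₁/∂p = 8*p*q
∂F₂/∂q = 2*p + 3*q^2 + 4
∇·F = 8*p*q + 2*p + 3*q^2 + 4
At (2, -1): -5.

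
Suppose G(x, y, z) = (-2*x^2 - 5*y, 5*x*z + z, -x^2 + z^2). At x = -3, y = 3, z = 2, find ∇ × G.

(14, -6, 15)

(∇×G)₁ = ∂G₃/∂y − ∂G₂/∂z = -5*x - 1
(∇×G)₂ = ∂G₁/∂z − ∂G₃/∂x = 2*x
(∇×G)₃ = ∂G₂/∂x − ∂G₁/∂y = 5*z + 5
∇×G = (-5*x - 1, 2*x, 5*z + 5)
At (-3, 3, 2): (14, -6, 15).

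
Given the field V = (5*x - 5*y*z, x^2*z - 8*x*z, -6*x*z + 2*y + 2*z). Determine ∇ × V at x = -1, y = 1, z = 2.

(-7, 7, -10)

(∇×V)₁ = ∂V₃/∂y − ∂V₂/∂z = -x^2 + 8*x + 2
(∇×V)₂ = ∂V₁/∂z − ∂V₃/∂x = -5*y + 6*z
(∇×V)₃ = ∂V₂/∂x − ∂V₁/∂y = 2*x*z - 3*z
∇×V = (-x^2 + 8*x + 2, -5*y + 6*z, 2*x*z - 3*z)
At (-1, 1, 2): (-7, 7, -10).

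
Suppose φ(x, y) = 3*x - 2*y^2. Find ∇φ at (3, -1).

(3, 4)

∂φ/∂x = 3
∂φ/∂y = -4*y
∇φ = (3, -4*y)
At (3, -1): (3, 4).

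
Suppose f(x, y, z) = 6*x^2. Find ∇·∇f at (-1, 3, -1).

∂²f/∂x² = 12
∂²f/∂y² = 0
∂²f/∂z² = 0
∇²f = 12
At (-1, 3, -1): 12.

12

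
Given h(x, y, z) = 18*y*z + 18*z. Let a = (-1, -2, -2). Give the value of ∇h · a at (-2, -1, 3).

-108

∂h/∂x = 0
∂h/∂y = 18*z
∂h/∂z = 18*y + 18
∇h at (-2, -1, 3) = (0, 54, 0)
∇h · a = (0)(-1) + (54)(-2) + (0)(-2) = -108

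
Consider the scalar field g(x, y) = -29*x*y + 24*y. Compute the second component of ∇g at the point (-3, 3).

111

(∇g)_2 = ∂g/∂y = -29*x + 24
At (-3, 3): 111.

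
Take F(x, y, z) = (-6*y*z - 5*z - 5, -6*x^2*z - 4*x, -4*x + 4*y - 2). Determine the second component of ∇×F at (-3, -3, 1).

(∇×F)_2 = ∂F₁/∂z − ∂F₃/∂x
= -6*y - 5 − (-4)
= -6*y - 1
At (-3, -3, 1): 17.

17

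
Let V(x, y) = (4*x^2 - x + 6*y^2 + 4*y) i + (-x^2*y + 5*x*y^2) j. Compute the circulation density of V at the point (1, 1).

-13

∂V₂/∂x = -2*x*y + 5*y^2
∂V₁/∂y = 12*y + 4
Scalar curl = -2*x*y + 5*y^2 - 12*y - 4
At (1, 1): -13.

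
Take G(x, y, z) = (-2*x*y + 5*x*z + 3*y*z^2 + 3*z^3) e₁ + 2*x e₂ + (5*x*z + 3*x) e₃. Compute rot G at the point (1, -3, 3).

(0, 14, -23)

(∇×G)₁ = ∂G₃/∂y − ∂G₂/∂z = 0
(∇×G)₂ = ∂G₁/∂z − ∂G₃/∂x = 5*x + 6*y*z + 9*z^2 - 5*z - 3
(∇×G)₃ = ∂G₂/∂x − ∂G₁/∂y = 2*x - 3*z^2 + 2
∇×G = (0, 5*x + 6*y*z + 9*z^2 - 5*z - 3, 2*x - 3*z^2 + 2)
At (1, -3, 3): (0, 14, -23).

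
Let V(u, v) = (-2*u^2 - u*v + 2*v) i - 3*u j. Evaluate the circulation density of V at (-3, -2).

∂V₂/∂u = -3
∂V₁/∂v = -u + 2
Scalar curl = u - 5
At (-3, -2): -8.

-8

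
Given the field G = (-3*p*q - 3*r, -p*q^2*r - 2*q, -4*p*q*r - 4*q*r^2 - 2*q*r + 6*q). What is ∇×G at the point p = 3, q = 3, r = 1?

(15, 9, 0)

(∇×G)₁ = ∂G₃/∂q − ∂G₂/∂r = p*q^2 - 4*p*r - 4*r^2 - 2*r + 6
(∇×G)₂ = ∂G₁/∂r − ∂G₃/∂p = 4*q*r - 3
(∇×G)₃ = ∂G₂/∂p − ∂G₁/∂q = 3*p - q^2*r
∇×G = (p*q^2 - 4*p*r - 4*r^2 - 2*r + 6, 4*q*r - 3, 3*p - q^2*r)
At (3, 3, 1): (15, 9, 0).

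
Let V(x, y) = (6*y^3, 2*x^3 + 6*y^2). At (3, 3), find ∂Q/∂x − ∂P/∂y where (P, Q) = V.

∂V₂/∂x = 6*x^2
∂V₁/∂y = 18*y^2
Scalar curl = 6*x^2 - 18*y^2
At (3, 3): -108.

-108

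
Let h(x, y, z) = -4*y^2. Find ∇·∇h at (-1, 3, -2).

∂²h/∂x² = 0
∂²h/∂y² = -8
∂²h/∂z² = 0
∇²h = -8
At (-1, 3, -2): -8.

-8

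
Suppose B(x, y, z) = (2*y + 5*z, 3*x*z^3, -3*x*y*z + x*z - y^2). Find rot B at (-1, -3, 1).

(∇×B)₁ = ∂B₃/∂y − ∂B₂/∂z = -9*x*z^2 - 3*x*z - 2*y
(∇×B)₂ = ∂B₁/∂z − ∂B₃/∂x = 3*y*z - z + 5
(∇×B)₃ = ∂B₂/∂x − ∂B₁/∂y = 3*z^3 - 2
∇×B = (-9*x*z^2 - 3*x*z - 2*y, 3*y*z - z + 5, 3*z^3 - 2)
At (-1, -3, 1): (18, -5, 1).

(18, -5, 1)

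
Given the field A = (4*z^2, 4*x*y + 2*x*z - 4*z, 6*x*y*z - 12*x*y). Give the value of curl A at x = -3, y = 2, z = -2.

(∇×A)₁ = ∂A₃/∂y − ∂A₂/∂z = 6*x*z - 14*x + 4
(∇×A)₂ = ∂A₁/∂z − ∂A₃/∂x = -6*y*z + 12*y + 8*z
(∇×A)₃ = ∂A₂/∂x − ∂A₁/∂y = 4*y + 2*z
∇×A = (6*x*z - 14*x + 4, -6*y*z + 12*y + 8*z, 4*y + 2*z)
At (-3, 2, -2): (82, 32, 4).

(82, 32, 4)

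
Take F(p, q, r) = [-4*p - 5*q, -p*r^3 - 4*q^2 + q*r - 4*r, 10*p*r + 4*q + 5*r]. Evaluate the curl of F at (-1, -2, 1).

(∇×F)₁ = ∂F₃/∂q − ∂F₂/∂r = 3*p*r^2 - q + 8
(∇×F)₂ = ∂F₁/∂r − ∂F₃/∂p = -10*r
(∇×F)₃ = ∂F₂/∂p − ∂F₁/∂q = -r^3 + 5
∇×F = (3*p*r^2 - q + 8, -10*r, -r^3 + 5)
At (-1, -2, 1): (7, -10, 4).

(7, -10, 4)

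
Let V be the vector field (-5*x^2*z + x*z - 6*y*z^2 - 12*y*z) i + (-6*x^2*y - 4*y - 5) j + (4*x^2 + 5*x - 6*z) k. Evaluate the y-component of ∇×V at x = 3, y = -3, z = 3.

(∇×V)_2 = ∂V₁/∂z − ∂V₃/∂x
= -5*x^2 + x - 12*y*z - 12*y − (8*x + 5)
= -5*x^2 - 7*x - 12*y*z - 12*y - 5
At (3, -3, 3): 73.

73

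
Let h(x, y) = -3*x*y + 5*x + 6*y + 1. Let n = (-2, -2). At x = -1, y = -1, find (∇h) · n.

-34

∂h/∂x = -3*y + 5
∂h/∂y = -3*x + 6
∇h at (-1, -1) = (8, 9)
∇h · n = (8)(-2) + (9)(-2) = -34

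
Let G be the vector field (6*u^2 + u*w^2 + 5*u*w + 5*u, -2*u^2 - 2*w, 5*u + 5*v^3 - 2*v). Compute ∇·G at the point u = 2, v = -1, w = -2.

∂G₁/∂u = 12*u + w^2 + 5*w + 5
∂G₂/∂v = 0
∂G₃/∂w = 0
∇·G = 12*u + w^2 + 5*w + 5
At (2, -1, -2): 23.

23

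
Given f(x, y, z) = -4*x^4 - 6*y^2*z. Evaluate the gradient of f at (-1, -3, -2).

∂f/∂x = -16*x^3
∂f/∂y = -12*y*z
∂f/∂z = -6*y^2
∇f = (-16*x^3, -12*y*z, -6*y^2)
At (-1, -3, -2): (16, -72, -54).

(16, -72, -54)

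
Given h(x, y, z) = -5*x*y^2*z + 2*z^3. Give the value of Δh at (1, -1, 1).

2

∂²h/∂x² = 0
∂²h/∂y² = -10*x*z
∂²h/∂z² = 12*z
∇²h = -10*x*z + 12*z
At (1, -1, 1): 2.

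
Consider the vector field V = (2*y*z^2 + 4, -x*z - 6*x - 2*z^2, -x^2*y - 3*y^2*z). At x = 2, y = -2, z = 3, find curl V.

(46, -32, -27)

(∇×V)₁ = ∂V₃/∂y − ∂V₂/∂z = -x^2 + x - 6*y*z + 4*z
(∇×V)₂ = ∂V₁/∂z − ∂V₃/∂x = 2*x*y + 4*y*z
(∇×V)₃ = ∂V₂/∂x − ∂V₁/∂y = -2*z^2 - z - 6
∇×V = (-x^2 + x - 6*y*z + 4*z, 2*x*y + 4*y*z, -2*z^2 - z - 6)
At (2, -2, 3): (46, -32, -27).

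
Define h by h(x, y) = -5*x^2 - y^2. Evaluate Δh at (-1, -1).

∂²h/∂x² = -10
∂²h/∂y² = -2
∇²h = -12
At (-1, -1): -12.

-12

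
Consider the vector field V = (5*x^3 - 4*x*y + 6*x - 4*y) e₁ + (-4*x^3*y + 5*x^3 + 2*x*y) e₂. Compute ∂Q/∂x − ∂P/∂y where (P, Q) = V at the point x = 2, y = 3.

-66

∂V₂/∂x = -12*x^2*y + 15*x^2 + 2*y
∂V₁/∂y = -4*x - 4
Scalar curl = -12*x^2*y + 15*x^2 + 4*x + 2*y + 4
At (2, 3): -66.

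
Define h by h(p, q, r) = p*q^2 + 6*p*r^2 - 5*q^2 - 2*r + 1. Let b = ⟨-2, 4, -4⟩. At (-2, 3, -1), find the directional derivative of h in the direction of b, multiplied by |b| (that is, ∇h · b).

∂h/∂p = q^2 + 6*r^2
∂h/∂q = 2*p*q - 10*q
∂h/∂r = 12*p*r - 2
∇h at (-2, 3, -1) = (15, -42, 22)
∇h · b = (15)(-2) + (-42)(4) + (22)(-4) = -286

-286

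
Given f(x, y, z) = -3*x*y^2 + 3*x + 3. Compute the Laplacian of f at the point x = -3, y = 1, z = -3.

∂²f/∂x² = 0
∂²f/∂y² = -6*x
∂²f/∂z² = 0
∇²f = -6*x
At (-3, 1, -3): 18.

18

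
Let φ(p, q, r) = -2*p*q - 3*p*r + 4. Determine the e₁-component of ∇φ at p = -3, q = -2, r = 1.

(∇φ)_1 = ∂φ/∂p = -2*q - 3*r
At (-3, -2, 1): 1.

1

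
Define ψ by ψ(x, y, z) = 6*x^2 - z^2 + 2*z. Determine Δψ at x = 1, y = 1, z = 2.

∂²ψ/∂x² = 12
∂²ψ/∂y² = 0
∂²ψ/∂z² = -2
∇²ψ = 10
At (1, 1, 2): 10.

10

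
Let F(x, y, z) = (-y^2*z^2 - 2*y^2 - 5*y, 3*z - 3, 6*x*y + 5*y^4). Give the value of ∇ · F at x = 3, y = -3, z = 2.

0

∂F₁/∂x = 0
∂F₂/∂y = 0
∂F₃/∂z = 0
∇·F = 0
At (3, -3, 2): 0.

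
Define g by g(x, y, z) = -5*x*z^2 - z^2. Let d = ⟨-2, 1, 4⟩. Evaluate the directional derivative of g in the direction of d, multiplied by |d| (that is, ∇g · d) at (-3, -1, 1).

∂g/∂x = -5*z^2
∂g/∂y = 0
∂g/∂z = -10*x*z - 2*z
∇g at (-3, -1, 1) = (-5, 0, 28)
∇g · d = (-5)(-2) + (0)(1) + (28)(4) = 122

122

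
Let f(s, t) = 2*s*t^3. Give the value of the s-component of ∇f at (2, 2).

(∇f)_1 = ∂f/∂s = 2*t^3
At (2, 2): 16.

16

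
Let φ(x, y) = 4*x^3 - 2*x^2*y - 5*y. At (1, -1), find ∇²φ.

28

∂²φ/∂x² = 4*(6*x - y)
∂²φ/∂y² = 0
∇²φ = 24*x - 4*y
At (1, -1): 28.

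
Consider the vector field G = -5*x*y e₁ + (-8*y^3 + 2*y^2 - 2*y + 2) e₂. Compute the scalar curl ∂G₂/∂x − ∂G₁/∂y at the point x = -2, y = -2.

∂G₂/∂x = 0
∂G₁/∂y = -5*x
Scalar curl = 5*x
At (-2, -2): -10.

-10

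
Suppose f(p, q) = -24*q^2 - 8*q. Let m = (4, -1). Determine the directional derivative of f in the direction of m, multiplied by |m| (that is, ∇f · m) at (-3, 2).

∂f/∂p = 0
∂f/∂q = -48*q - 8
∇f at (-3, 2) = (0, -104)
∇f · m = (0)(4) + (-104)(-1) = 104

104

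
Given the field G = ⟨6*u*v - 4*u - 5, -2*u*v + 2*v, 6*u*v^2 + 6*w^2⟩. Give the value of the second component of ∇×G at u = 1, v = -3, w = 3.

(∇×G)_2 = ∂G₁/∂w − ∂G₃/∂u
= 0 − (6*v^2)
= -6*v^2
At (1, -3, 3): -54.

-54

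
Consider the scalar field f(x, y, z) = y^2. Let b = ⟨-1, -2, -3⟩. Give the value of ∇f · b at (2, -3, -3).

12

∂f/∂x = 0
∂f/∂y = 2*y
∂f/∂z = 0
∇f at (2, -3, -3) = (0, -6, 0)
∇f · b = (0)(-1) + (-6)(-2) + (0)(-3) = 12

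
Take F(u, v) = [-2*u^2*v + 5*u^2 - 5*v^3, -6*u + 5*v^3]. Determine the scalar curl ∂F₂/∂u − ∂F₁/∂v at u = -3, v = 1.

∂F₂/∂u = -6
∂F₁/∂v = -2*u^2 - 15*v^2
Scalar curl = 2*u^2 + 15*v^2 - 6
At (-3, 1): 27.

27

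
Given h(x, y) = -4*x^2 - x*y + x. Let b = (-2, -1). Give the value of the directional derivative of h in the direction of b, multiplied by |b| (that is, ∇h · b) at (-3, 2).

-49

∂h/∂x = -8*x - y + 1
∂h/∂y = -x
∇h at (-3, 2) = (23, 3)
∇h · b = (23)(-2) + (3)(-1) = -49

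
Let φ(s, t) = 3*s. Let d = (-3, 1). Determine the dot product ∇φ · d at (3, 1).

∂φ/∂s = 3
∂φ/∂t = 0
∇φ at (3, 1) = (3, 0)
∇φ · d = (3)(-3) + (0)(1) = -9

-9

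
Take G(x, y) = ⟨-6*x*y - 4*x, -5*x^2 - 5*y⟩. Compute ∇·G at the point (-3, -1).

∂G₁/∂x = -6*y - 4
∂G₂/∂y = -5
∇·G = -6*y - 9
At (-3, -1): -3.

-3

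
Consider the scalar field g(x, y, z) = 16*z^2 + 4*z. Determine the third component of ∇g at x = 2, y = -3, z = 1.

(∇g)_3 = ∂g/∂z = 32*z + 4
At (2, -3, 1): 36.

36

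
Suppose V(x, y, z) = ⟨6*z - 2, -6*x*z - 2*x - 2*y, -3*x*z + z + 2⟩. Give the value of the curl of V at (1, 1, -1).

(6, 3, 4)

(∇×V)₁ = ∂V₃/∂y − ∂V₂/∂z = 6*x
(∇×V)₂ = ∂V₁/∂z − ∂V₃/∂x = 3*z + 6
(∇×V)₃ = ∂V₂/∂x − ∂V₁/∂y = -6*z - 2
∇×V = (6*x, 3*z + 6, -6*z - 2)
At (1, 1, -1): (6, 3, 4).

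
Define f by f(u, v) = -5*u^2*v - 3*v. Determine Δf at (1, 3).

∂²f/∂u² = -10*v
∂²f/∂v² = 0
∇²f = -10*v
At (1, 3): -30.

-30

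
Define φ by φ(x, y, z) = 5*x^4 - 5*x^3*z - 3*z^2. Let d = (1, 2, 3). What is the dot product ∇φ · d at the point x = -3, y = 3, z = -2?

∂φ/∂x = 20*x^3 - 15*x^2*z
∂φ/∂y = 0
∂φ/∂z = -5*x^3 - 6*z
∇φ at (-3, 3, -2) = (-270, 0, 147)
∇φ · d = (-270)(1) + (0)(2) + (147)(3) = 171

171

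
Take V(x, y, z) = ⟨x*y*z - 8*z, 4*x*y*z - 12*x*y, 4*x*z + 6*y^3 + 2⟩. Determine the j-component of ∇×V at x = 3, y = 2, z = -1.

2

(∇×V)_2 = ∂V₁/∂z − ∂V₃/∂x
= x*y - 8 − (4*z)
= x*y - 4*z - 8
At (3, 2, -1): 2.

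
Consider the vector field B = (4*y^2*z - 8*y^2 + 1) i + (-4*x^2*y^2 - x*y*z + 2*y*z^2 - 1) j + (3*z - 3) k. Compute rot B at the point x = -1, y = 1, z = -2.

(7, 4, 42)

(∇×B)₁ = ∂B₃/∂y − ∂B₂/∂z = x*y - 4*y*z
(∇×B)₂ = ∂B₁/∂z − ∂B₃/∂x = 4*y^2
(∇×B)₃ = ∂B₂/∂x − ∂B₁/∂y = -8*x*y^2 - 9*y*z + 16*y
∇×B = (x*y - 4*y*z, 4*y^2, -8*x*y^2 - 9*y*z + 16*y)
At (-1, 1, -2): (7, 4, 42).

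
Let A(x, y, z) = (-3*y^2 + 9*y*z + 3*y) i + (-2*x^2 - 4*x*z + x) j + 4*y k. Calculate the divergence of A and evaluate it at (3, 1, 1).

0

∂A₁/∂x = 0
∂A₂/∂y = 0
∂A₃/∂z = 0
∇·A = 0
At (3, 1, 1): 0.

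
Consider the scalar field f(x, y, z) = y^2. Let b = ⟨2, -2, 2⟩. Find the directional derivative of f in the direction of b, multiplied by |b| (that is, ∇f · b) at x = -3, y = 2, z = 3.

∂f/∂x = 0
∂f/∂y = 2*y
∂f/∂z = 0
∇f at (-3, 2, 3) = (0, 4, 0)
∇f · b = (0)(2) + (4)(-2) + (0)(2) = -8

-8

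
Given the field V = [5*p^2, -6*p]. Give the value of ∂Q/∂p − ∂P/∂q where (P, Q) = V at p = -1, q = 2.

∂V₂/∂p = -6
∂V₁/∂q = 0
Scalar curl = -6
At (-1, 2): -6.

-6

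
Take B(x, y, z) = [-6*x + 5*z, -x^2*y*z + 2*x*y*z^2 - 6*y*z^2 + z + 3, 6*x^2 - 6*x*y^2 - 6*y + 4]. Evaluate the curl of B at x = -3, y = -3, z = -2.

(∇×B)₁ = ∂B₃/∂y − ∂B₂/∂z = x^2*y - 4*x*y*z - 12*x*y + 12*y*z - 7
(∇×B)₂ = ∂B₁/∂z − ∂B₃/∂x = -12*x + 6*y^2 + 5
(∇×B)₃ = ∂B₂/∂x − ∂B₁/∂y = -2*x*y*z + 2*y*z^2
∇×B = (x^2*y - 4*x*y*z - 12*x*y + 12*y*z - 7, -12*x + 6*y^2 + 5, -2*x*y*z + 2*y*z^2)
At (-3, -3, -2): (2, 95, 12).

(2, 95, 12)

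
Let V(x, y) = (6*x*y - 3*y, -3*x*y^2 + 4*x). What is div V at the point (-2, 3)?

∂V₁/∂x = 6*y
∂V₂/∂y = -6*x*y
∇·V = -6*x*y + 6*y
At (-2, 3): 54.

54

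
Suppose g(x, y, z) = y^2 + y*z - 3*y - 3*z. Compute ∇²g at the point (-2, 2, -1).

∂²g/∂x² = 0
∂²g/∂y² = 2
∂²g/∂z² = 0
∇²g = 2
At (-2, 2, -1): 2.

2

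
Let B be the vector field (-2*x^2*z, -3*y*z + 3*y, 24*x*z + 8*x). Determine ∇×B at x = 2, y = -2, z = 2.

(∇×B)₁ = ∂B₃/∂y − ∂B₂/∂z = 3*y
(∇×B)₂ = ∂B₁/∂z − ∂B₃/∂x = -2*x^2 - 24*z - 8
(∇×B)₃ = ∂B₂/∂x − ∂B₁/∂y = 0
∇×B = (3*y, -2*x^2 - 24*z - 8, 0)
At (2, -2, 2): (-6, -64, 0).

(-6, -64, 0)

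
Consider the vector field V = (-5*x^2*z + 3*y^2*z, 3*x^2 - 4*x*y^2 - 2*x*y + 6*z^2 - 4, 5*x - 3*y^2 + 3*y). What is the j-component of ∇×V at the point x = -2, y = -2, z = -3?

-13

(∇×V)_2 = ∂V₁/∂z − ∂V₃/∂x
= -5*x^2 + 3*y^2 − (5)
= -5*x^2 + 3*y^2 - 5
At (-2, -2, -3): -13.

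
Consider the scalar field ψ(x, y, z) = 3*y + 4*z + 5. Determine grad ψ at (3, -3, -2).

(0, 3, 4)

∂ψ/∂x = 0
∂ψ/∂y = 3
∂ψ/∂z = 4
∇ψ = (0, 3, 4)
At (3, -3, -2): (0, 3, 4).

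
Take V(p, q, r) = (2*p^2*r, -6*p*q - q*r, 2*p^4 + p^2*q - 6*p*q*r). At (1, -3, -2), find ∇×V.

(10, 36, 18)

(∇×V)₁ = ∂V₃/∂q − ∂V₂/∂r = p^2 - 6*p*r + q
(∇×V)₂ = ∂V₁/∂r − ∂V₃/∂p = -8*p^3 + 2*p^2 - 2*p*q + 6*q*r
(∇×V)₃ = ∂V₂/∂p − ∂V₁/∂q = -6*q
∇×V = (p^2 - 6*p*r + q, -8*p^3 + 2*p^2 - 2*p*q + 6*q*r, -6*q)
At (1, -3, -2): (10, 36, 18).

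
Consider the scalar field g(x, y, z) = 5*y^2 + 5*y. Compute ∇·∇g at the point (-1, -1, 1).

10

∂²g/∂x² = 0
∂²g/∂y² = 10
∂²g/∂z² = 0
∇²g = 10
At (-1, -1, 1): 10.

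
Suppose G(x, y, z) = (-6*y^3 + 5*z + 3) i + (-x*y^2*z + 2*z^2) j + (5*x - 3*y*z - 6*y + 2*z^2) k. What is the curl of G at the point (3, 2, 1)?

(∇×G)₁ = ∂G₃/∂y − ∂G₂/∂z = x*y^2 - 7*z - 6
(∇×G)₂ = ∂G₁/∂z − ∂G₃/∂x = 0
(∇×G)₃ = ∂G₂/∂x − ∂G₁/∂y = -y^2*z + 18*y^2
∇×G = (x*y^2 - 7*z - 6, 0, -y^2*z + 18*y^2)
At (3, 2, 1): (-1, 0, 68).

(-1, 0, 68)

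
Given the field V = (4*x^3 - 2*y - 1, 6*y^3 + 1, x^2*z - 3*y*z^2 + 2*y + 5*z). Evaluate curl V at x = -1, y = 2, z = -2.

(-10, -4, 2)

(∇×V)₁ = ∂V₃/∂y − ∂V₂/∂z = -3*z^2 + 2
(∇×V)₂ = ∂V₁/∂z − ∂V₃/∂x = -2*x*z
(∇×V)₃ = ∂V₂/∂x − ∂V₁/∂y = 2
∇×V = (-3*z^2 + 2, -2*x*z, 2)
At (-1, 2, -2): (-10, -4, 2).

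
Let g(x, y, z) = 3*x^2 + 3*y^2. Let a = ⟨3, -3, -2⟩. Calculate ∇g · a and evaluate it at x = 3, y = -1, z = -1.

72

∂g/∂x = 6*x
∂g/∂y = 6*y
∂g/∂z = 0
∇g at (3, -1, -1) = (18, -6, 0)
∇g · a = (18)(3) + (-6)(-3) + (0)(-2) = 72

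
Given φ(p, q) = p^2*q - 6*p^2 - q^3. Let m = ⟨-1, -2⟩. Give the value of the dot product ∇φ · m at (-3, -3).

-18

∂φ/∂p = 2*p*q - 12*p
∂φ/∂q = p^2 - 3*q^2
∇φ at (-3, -3) = (54, -18)
∇φ · m = (54)(-1) + (-18)(-2) = -18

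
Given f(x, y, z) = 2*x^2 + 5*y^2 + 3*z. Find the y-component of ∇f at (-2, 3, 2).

(∇f)_2 = ∂f/∂y = 10*y
At (-2, 3, 2): 30.

30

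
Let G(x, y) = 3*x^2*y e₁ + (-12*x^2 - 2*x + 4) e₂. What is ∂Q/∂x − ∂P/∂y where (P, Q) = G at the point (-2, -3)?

∂G₂/∂x = -24*x - 2
∂G₁/∂y = 3*x^2
Scalar curl = -3*x^2 - 24*x - 2
At (-2, -3): 34.

34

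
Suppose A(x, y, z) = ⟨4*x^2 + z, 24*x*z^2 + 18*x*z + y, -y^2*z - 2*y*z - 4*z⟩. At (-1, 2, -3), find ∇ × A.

(∇×A)₁ = ∂A₃/∂y − ∂A₂/∂z = -48*x*z - 18*x - 2*y*z - 2*z
(∇×A)₂ = ∂A₁/∂z − ∂A₃/∂x = 1
(∇×A)₃ = ∂A₂/∂x − ∂A₁/∂y = 24*z^2 + 18*z
∇×A = (-48*x*z - 18*x - 2*y*z - 2*z, 1, 24*z^2 + 18*z)
At (-1, 2, -3): (-108, 1, 162).

(-108, 1, 162)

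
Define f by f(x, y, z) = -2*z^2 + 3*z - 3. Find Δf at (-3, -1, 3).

-4

∂²f/∂x² = 0
∂²f/∂y² = 0
∂²f/∂z² = -4
∇²f = -4
At (-3, -1, 3): -4.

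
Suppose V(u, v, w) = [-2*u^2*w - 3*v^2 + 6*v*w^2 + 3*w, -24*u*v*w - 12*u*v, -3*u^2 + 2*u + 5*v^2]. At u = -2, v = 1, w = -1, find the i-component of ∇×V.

-38

(∇×V)_1 = ∂V₃/∂v − ∂V₂/∂w
= 10*v − (-24*u*v)
= 24*u*v + 10*v
At (-2, 1, -1): -38.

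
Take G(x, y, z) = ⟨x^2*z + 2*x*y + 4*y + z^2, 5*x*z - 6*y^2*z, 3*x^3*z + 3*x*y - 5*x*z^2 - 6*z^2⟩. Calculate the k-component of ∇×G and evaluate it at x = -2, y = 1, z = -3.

-15

(∇×G)_3 = ∂G₂/∂x − ∂G₁/∂y
= 5*z − (2*x + 4)
= -2*x + 5*z - 4
At (-2, 1, -3): -15.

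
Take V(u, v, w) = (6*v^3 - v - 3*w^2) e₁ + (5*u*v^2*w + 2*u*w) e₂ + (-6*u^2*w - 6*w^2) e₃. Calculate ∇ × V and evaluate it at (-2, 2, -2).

(44, 60, -115)

(∇×V)₁ = ∂V₃/∂v − ∂V₂/∂w = -5*u*v^2 - 2*u
(∇×V)₂ = ∂V₁/∂w − ∂V₃/∂u = 12*u*w - 6*w
(∇×V)₃ = ∂V₂/∂u − ∂V₁/∂v = 5*v^2*w - 18*v^2 + 2*w + 1
∇×V = (-5*u*v^2 - 2*u, 12*u*w - 6*w, 5*v^2*w - 18*v^2 + 2*w + 1)
At (-2, 2, -2): (44, 60, -115).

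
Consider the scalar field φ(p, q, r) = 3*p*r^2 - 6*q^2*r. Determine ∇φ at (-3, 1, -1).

(3, 12, 12)

∂φ/∂p = 3*r^2
∂φ/∂q = -12*q*r
∂φ/∂r = 6*p*r - 6*q^2
∇φ = (3*r^2, -12*q*r, 6*p*r - 6*q^2)
At (-3, 1, -1): (3, 12, 12).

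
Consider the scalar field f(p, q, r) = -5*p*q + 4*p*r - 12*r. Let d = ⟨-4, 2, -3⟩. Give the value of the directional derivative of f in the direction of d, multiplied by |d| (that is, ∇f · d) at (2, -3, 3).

∂f/∂p = -5*q + 4*r
∂f/∂q = -5*p
∂f/∂r = 4*p - 12
∇f at (2, -3, 3) = (27, -10, -4)
∇f · d = (27)(-4) + (-10)(2) + (-4)(-3) = -116

-116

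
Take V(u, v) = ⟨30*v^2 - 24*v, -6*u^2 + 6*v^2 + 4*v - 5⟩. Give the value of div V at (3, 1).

∂V₁/∂u = 0
∂V₂/∂v = 12*v + 4
∇·V = 12*v + 4
At (3, 1): 16.

16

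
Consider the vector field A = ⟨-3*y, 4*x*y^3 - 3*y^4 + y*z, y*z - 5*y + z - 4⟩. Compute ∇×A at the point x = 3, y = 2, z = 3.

(-4, 0, 35)

(∇×A)₁ = ∂A₃/∂y − ∂A₂/∂z = -y + z - 5
(∇×A)₂ = ∂A₁/∂z − ∂A₃/∂x = 0
(∇×A)₃ = ∂A₂/∂x − ∂A₁/∂y = 4*y^3 + 3
∇×A = (-y + z - 5, 0, 4*y^3 + 3)
At (3, 2, 3): (-4, 0, 35).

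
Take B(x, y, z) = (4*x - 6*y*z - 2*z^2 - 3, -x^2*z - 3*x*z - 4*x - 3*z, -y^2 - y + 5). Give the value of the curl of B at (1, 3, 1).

(0, -22, -3)

(∇×B)₁ = ∂B₃/∂y − ∂B₂/∂z = x^2 + 3*x - 2*y + 2
(∇×B)₂ = ∂B₁/∂z − ∂B₃/∂x = -6*y - 4*z
(∇×B)₃ = ∂B₂/∂x − ∂B₁/∂y = -2*x*z + 3*z - 4
∇×B = (x^2 + 3*x - 2*y + 2, -6*y - 4*z, -2*x*z + 3*z - 4)
At (1, 3, 1): (0, -22, -3).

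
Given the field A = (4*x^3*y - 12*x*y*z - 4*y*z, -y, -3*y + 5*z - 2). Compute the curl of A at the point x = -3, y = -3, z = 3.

(-3, -96, 12)

(∇×A)₁ = ∂A₃/∂y − ∂A₂/∂z = -3
(∇×A)₂ = ∂A₁/∂z − ∂A₃/∂x = -12*x*y - 4*y
(∇×A)₃ = ∂A₂/∂x − ∂A₁/∂y = -4*x^3 + 12*x*z + 4*z
∇×A = (-3, -12*x*y - 4*y, -4*x^3 + 12*x*z + 4*z)
At (-3, -3, 3): (-3, -96, 12).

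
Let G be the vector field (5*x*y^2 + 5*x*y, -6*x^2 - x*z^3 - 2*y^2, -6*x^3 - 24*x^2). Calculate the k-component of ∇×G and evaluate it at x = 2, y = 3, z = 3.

(∇×G)_3 = ∂G₂/∂x − ∂G₁/∂y
= -12*x - z^3 − (10*x*y + 5*x)
= -10*x*y - 17*x - z^3
At (2, 3, 3): -121.

-121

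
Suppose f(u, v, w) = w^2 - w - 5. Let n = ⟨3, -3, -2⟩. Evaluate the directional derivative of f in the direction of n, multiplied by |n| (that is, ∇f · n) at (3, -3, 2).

∂f/∂u = 0
∂f/∂v = 0
∂f/∂w = 2*w - 1
∇f at (3, -3, 2) = (0, 0, 3)
∇f · n = (0)(3) + (0)(-3) + (3)(-2) = -6

-6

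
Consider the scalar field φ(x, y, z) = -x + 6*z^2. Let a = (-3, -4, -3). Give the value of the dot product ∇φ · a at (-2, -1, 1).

-33

∂φ/∂x = -1
∂φ/∂y = 0
∂φ/∂z = 12*z
∇φ at (-2, -1, 1) = (-1, 0, 12)
∇φ · a = (-1)(-3) + (0)(-4) + (12)(-3) = -33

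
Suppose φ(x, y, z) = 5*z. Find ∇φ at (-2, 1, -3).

∂φ/∂x = 0
∂φ/∂y = 0
∂φ/∂z = 5
∇φ = (0, 0, 5)
At (-2, 1, -3): (0, 0, 5).

(0, 0, 5)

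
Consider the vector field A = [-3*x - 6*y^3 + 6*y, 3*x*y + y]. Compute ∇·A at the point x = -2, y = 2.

-8

∂A₁/∂x = -3
∂A₂/∂y = 3*x + 1
∇·A = 3*x - 2
At (-2, 2): -8.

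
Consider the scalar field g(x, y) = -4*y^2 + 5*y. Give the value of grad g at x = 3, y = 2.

(0, -11)

∂g/∂x = 0
∂g/∂y = -8*y + 5
∇g = (0, -8*y + 5)
At (3, 2): (0, -11).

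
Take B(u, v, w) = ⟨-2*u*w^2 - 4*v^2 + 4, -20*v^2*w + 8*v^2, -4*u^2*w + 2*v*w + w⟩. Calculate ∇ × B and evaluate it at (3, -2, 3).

(∇×B)₁ = ∂B₃/∂v − ∂B₂/∂w = 20*v^2 + 2*w
(∇×B)₂ = ∂B₁/∂w − ∂B₃/∂u = 4*u*w
(∇×B)₃ = ∂B₂/∂u − ∂B₁/∂v = 8*v
∇×B = (20*v^2 + 2*w, 4*u*w, 8*v)
At (3, -2, 3): (86, 36, -16).

(86, 36, -16)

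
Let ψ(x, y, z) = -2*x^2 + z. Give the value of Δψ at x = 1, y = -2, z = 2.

∂²ψ/∂x² = -4
∂²ψ/∂y² = 0
∂²ψ/∂z² = 0
∇²ψ = -4
At (1, -2, 2): -4.

-4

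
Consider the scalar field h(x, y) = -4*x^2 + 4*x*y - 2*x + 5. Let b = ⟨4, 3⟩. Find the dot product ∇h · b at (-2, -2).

0

∂h/∂x = -8*x + 4*y - 2
∂h/∂y = 4*x
∇h at (-2, -2) = (6, -8)
∇h · b = (6)(4) + (-8)(3) = 0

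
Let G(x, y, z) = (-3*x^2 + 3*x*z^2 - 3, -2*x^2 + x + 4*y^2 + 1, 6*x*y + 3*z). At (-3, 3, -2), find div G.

∂G₁/∂x = -6*x + 3*z^2
∂G₂/∂y = 8*y
∂G₃/∂z = 3
∇·G = -6*x + 8*y + 3*z^2 + 3
At (-3, 3, -2): 57.

57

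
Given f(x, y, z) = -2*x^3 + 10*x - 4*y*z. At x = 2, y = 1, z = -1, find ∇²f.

∂²f/∂x² = -12*x
∂²f/∂y² = 0
∂²f/∂z² = 0
∇²f = -12*x
At (2, 1, -1): -24.

-24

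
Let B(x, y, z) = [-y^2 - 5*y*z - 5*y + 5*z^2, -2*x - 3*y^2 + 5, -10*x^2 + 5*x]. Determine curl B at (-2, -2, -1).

(0, -45, -6)

(∇×B)₁ = ∂B₃/∂y − ∂B₂/∂z = 0
(∇×B)₂ = ∂B₁/∂z − ∂B₃/∂x = 20*x - 5*y + 10*z - 5
(∇×B)₃ = ∂B₂/∂x − ∂B₁/∂y = 2*y + 5*z + 3
∇×B = (0, 20*x - 5*y + 10*z - 5, 2*y + 5*z + 3)
At (-2, -2, -1): (0, -45, -6).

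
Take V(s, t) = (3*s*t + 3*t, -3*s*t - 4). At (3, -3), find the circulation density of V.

-3

∂V₂/∂s = -3*t
∂V₁/∂t = 3*s + 3
Scalar curl = -3*s - 3*t - 3
At (3, -3): -3.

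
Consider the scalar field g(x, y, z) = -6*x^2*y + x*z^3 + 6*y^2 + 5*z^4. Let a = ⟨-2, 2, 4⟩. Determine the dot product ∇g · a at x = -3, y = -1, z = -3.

-2490

∂g/∂x = -12*x*y + z^3
∂g/∂y = -6*x^2 + 12*y
∂g/∂z = 3*x*z^2 + 20*z^3
∇g at (-3, -1, -3) = (-63, -66, -621)
∇g · a = (-63)(-2) + (-66)(2) + (-621)(4) = -2490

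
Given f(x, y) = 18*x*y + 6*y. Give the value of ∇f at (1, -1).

∂f/∂x = 18*y
∂f/∂y = 18*x + 6
∇f = (18*y, 18*x + 6)
At (1, -1): (-18, 24).

(-18, 24)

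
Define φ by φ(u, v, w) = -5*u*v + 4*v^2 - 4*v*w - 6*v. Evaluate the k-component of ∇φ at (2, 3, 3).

-12

(∇φ)_3 = ∂φ/∂w = -4*v
At (2, 3, 3): -12.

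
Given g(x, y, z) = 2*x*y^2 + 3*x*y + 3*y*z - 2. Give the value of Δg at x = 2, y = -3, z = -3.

∂²g/∂x² = 0
∂²g/∂y² = 4*x
∂²g/∂z² = 0
∇²g = 4*x
At (2, -3, -3): 8.

8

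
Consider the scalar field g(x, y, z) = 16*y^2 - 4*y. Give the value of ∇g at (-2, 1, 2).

∂g/∂x = 0
∂g/∂y = 32*y - 4
∂g/∂z = 0
∇g = (0, 32*y - 4, 0)
At (-2, 1, 2): (0, 28, 0).

(0, 28, 0)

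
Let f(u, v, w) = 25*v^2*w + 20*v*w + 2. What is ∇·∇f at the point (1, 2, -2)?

∂²f/∂u² = 0
∂²f/∂v² = 50*w
∂²f/∂w² = 0
∇²f = 50*w
At (1, 2, -2): -100.

-100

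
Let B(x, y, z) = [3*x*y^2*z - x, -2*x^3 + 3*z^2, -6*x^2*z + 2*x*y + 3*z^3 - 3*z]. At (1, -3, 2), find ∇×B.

(-10, 57, 30)

(∇×B)₁ = ∂B₃/∂y − ∂B₂/∂z = 2*x - 6*z
(∇×B)₂ = ∂B₁/∂z − ∂B₃/∂x = 3*x*y^2 + 12*x*z - 2*y
(∇×B)₃ = ∂B₂/∂x − ∂B₁/∂y = -6*x^2 - 6*x*y*z
∇×B = (2*x - 6*z, 3*x*y^2 + 12*x*z - 2*y, -6*x^2 - 6*x*y*z)
At (1, -3, 2): (-10, 57, 30).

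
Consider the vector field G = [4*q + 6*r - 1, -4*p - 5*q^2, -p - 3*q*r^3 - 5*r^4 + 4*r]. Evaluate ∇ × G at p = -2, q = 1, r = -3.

(81, 7, -8)

(∇×G)₁ = ∂G₃/∂q − ∂G₂/∂r = -3*r^3
(∇×G)₂ = ∂G₁/∂r − ∂G₃/∂p = 7
(∇×G)₃ = ∂G₂/∂p − ∂G₁/∂q = -8
∇×G = (-3*r^3, 7, -8)
At (-2, 1, -3): (81, 7, -8).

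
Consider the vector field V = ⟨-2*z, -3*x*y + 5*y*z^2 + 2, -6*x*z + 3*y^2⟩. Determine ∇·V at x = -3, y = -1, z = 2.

∂V₁/∂x = 0
∂V₂/∂y = -3*x + 5*z^2
∂V₃/∂z = -6*x
∇·V = -9*x + 5*z^2
At (-3, -1, 2): 47.

47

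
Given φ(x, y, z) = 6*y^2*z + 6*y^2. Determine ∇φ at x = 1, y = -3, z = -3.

∂φ/∂x = 0
∂φ/∂y = 12*y*z + 12*y
∂φ/∂z = 6*y^2
∇φ = (0, 12*y*z + 12*y, 6*y^2)
At (1, -3, -3): (0, 72, 54).

(0, 72, 54)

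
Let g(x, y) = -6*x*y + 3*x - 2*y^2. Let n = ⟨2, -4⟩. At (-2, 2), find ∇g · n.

∂g/∂x = -6*y + 3
∂g/∂y = -6*x - 4*y
∇g at (-2, 2) = (-9, 4)
∇g · n = (-9)(2) + (4)(-4) = -34

-34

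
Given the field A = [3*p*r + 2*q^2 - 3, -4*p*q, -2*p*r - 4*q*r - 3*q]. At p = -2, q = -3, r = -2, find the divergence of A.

∂A₁/∂p = 3*r
∂A₂/∂q = -4*p
∂A₃/∂r = -2*p - 4*q
∇·A = -6*p - 4*q + 3*r
At (-2, -3, -2): 18.

18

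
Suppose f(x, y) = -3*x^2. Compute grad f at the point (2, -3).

(-12, 0)

∂f/∂x = -6*x
∂f/∂y = 0
∇f = (-6*x, 0)
At (2, -3): (-12, 0).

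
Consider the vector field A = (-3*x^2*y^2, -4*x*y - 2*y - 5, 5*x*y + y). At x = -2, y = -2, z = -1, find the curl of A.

(-9, 10, -40)

(∇×A)₁ = ∂A₃/∂y − ∂A₂/∂z = 5*x + 1
(∇×A)₂ = ∂A₁/∂z − ∂A₃/∂x = -5*y
(∇×A)₃ = ∂A₂/∂x − ∂A₁/∂y = 6*x^2*y - 4*y
∇×A = (5*x + 1, -5*y, 6*x^2*y - 4*y)
At (-2, -2, -1): (-9, 10, -40).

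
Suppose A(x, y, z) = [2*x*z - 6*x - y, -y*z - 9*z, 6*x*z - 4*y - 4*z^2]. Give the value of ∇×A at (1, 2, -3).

(7, 20, 1)

(∇×A)₁ = ∂A₃/∂y − ∂A₂/∂z = y + 5
(∇×A)₂ = ∂A₁/∂z − ∂A₃/∂x = 2*x - 6*z
(∇×A)₃ = ∂A₂/∂x − ∂A₁/∂y = 1
∇×A = (y + 5, 2*x - 6*z, 1)
At (1, 2, -3): (7, 20, 1).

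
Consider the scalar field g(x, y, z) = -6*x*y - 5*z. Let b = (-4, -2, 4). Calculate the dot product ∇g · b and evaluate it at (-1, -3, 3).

-104

∂g/∂x = -6*y
∂g/∂y = -6*x
∂g/∂z = -5
∇g at (-1, -3, 3) = (18, 6, -5)
∇g · b = (18)(-4) + (6)(-2) + (-5)(4) = -104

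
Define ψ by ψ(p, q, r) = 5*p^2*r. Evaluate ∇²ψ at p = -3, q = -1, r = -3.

-30

∂²ψ/∂p² = 10*r
∂²ψ/∂q² = 0
∂²ψ/∂r² = 0
∇²ψ = 10*r
At (-3, -1, -3): -30.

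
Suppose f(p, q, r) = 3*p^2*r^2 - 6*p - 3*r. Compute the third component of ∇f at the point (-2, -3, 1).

21

(∇f)_3 = ∂f/∂r = 6*p^2*r - 3
At (-2, -3, 1): 21.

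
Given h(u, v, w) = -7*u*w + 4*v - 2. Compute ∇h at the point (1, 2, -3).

(21, 4, -7)

∂h/∂u = -7*w
∂h/∂v = 4
∂h/∂w = -7*u
∇h = (-7*w, 4, -7*u)
At (1, 2, -3): (21, 4, -7).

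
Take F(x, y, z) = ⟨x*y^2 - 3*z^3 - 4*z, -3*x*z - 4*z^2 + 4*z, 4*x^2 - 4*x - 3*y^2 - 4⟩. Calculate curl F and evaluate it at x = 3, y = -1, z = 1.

(∇×F)₁ = ∂F₃/∂y − ∂F₂/∂z = 3*x - 6*y + 8*z - 4
(∇×F)₂ = ∂F₁/∂z − ∂F₃/∂x = -8*x - 9*z^2
(∇×F)₃ = ∂F₂/∂x − ∂F₁/∂y = -2*x*y - 3*z
∇×F = (3*x - 6*y + 8*z - 4, -8*x - 9*z^2, -2*x*y - 3*z)
At (3, -1, 1): (19, -33, 3).

(19, -33, 3)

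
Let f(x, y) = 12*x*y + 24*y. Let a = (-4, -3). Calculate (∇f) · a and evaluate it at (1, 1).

∂f/∂x = 12*y
∂f/∂y = 12*x + 24
∇f at (1, 1) = (12, 36)
∇f · a = (12)(-4) + (36)(-3) = -156

-156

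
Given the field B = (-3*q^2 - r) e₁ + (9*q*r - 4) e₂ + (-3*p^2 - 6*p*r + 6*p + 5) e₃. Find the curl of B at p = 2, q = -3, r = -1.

(∇×B)₁ = ∂B₃/∂q − ∂B₂/∂r = -9*q
(∇×B)₂ = ∂B₁/∂r − ∂B₃/∂p = 6*p + 6*r - 7
(∇×B)₃ = ∂B₂/∂p − ∂B₁/∂q = 6*q
∇×B = (-9*q, 6*p + 6*r - 7, 6*q)
At (2, -3, -1): (27, -1, -18).

(27, -1, -18)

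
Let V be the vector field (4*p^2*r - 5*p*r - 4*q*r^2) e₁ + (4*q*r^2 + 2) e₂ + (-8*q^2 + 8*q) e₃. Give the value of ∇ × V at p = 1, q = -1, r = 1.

(∇×V)₁ = ∂V₃/∂q − ∂V₂/∂r = -8*q*r - 16*q + 8
(∇×V)₂ = ∂V₁/∂r − ∂V₃/∂p = 4*p^2 - 5*p - 8*q*r
(∇×V)₃ = ∂V₂/∂p − ∂V₁/∂q = 4*r^2
∇×V = (-8*q*r - 16*q + 8, 4*p^2 - 5*p - 8*q*r, 4*r^2)
At (1, -1, 1): (32, 7, 4).

(32, 7, 4)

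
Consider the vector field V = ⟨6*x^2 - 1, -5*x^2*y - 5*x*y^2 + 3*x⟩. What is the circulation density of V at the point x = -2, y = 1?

18

∂V₂/∂x = -10*x*y - 5*y^2 + 3
∂V₁/∂y = 0
Scalar curl = -10*x*y - 5*y^2 + 3
At (-2, 1): 18.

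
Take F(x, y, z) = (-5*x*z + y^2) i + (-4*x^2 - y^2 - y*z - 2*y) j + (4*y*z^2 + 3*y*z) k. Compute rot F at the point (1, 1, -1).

(2, -5, -10)

(∇×F)₁ = ∂F₃/∂y − ∂F₂/∂z = y + 4*z^2 + 3*z
(∇×F)₂ = ∂F₁/∂z − ∂F₃/∂x = -5*x
(∇×F)₃ = ∂F₂/∂x − ∂F₁/∂y = -8*x - 2*y
∇×F = (y + 4*z^2 + 3*z, -5*x, -8*x - 2*y)
At (1, 1, -1): (2, -5, -10).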